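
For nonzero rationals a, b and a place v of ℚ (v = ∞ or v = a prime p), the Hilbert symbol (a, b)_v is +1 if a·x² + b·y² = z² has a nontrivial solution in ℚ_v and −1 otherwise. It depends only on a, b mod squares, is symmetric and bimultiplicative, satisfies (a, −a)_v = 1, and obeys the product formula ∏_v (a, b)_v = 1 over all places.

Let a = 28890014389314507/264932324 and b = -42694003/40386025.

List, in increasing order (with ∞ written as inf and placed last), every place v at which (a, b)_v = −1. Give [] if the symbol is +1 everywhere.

[29, 41]

Mod squares: a ≡ 27347, b ≡ -667. Check v ∈ {∞, 2, 3, 5, 11, 13, 23, 29, 31, 41}.
v=29: a=29^3·(≡8), b=29^1·(≡24) mod 29; (8|29)=-1, (24|29)=+1; (−1)^{3·1·14}·(-1)^1·(+1)^3 = -1.
v=11: a=11^2·(≡9), b=11^2·(≡9) mod 11; (9|11)=+1, (9|11)=+1; (−1)^{2·2·5}·(+1)^2·(+1)^2 = +1.
v=23: a=23^5·(≡13), b=23^3·(≡11) mod 23; (13|23)=+1, (11|23)=-1; (−1)^{5·3·11}·(+1)^3·(-1)^5 = +1.
v=5: a=5^0·(≡3), b=5^-2·(≡2) mod 5; (3|5)=-1, (2|5)=-1; (−1)^{0·-2·2}·(-1)^-2·(-1)^0 = +1.
v=13: a=13^2·(≡2), b=13^0·(≡3) mod 13; (2|13)=-1, (3|13)=+1; (−1)^{2·0·6}·(-1)^0·(+1)^2 = +1.
v=31: a=31^-2·(≡14), b=31^-2·(≡11) mod 31; (14|31)=+1, (11|31)=-1; (−1)^{-2·-2·15}·(+1)^-2·(-1)^-2 = +1.
v=2: v_2(a)=-2, v_2(b)=0; units ≡ 3, 5 (mod 8); ε·ε+αω+βω = 1·0+-2·1+0·1 ≡ 0  ⇒  (a,b)_2 = +1.
v=41: a=41^-3·(≡13), b=41^-2·(≡6) mod 41; (13|41)=-1, (6|41)=-1; (−1)^{-3·-2·20}·(-1)^-2·(-1)^-3 = -1.
v=3: a=3^2·(≡2), b=3^0·(≡2) mod 3; (2|3)=-1, (2|3)=-1; (−1)^{2·0·1}·(-1)^0·(-1)^2 = +1.
v=∞: 27347 > 0 and -667 < 0  ⇒  (a,b)_∞ = +1.
(27347, -667 / ℚ) ramifies at {29, 41}: a division algebra.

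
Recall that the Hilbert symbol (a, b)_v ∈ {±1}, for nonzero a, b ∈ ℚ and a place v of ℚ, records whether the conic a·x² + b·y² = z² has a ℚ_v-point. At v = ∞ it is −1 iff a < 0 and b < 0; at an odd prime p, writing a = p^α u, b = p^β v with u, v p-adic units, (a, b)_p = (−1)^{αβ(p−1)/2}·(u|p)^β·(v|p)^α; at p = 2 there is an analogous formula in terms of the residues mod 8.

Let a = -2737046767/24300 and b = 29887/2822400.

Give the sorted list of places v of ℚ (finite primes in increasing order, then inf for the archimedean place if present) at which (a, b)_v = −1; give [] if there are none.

(a, b) ≡ (-134589, 247) mod (ℚ^×)²; places V = {2, 3, 5, 7, 11, 13, 17, 19, 29, ∞}.
(a,b)_13: α=3, u≡6; β=1, v≡7 (mod 13); (6|13)=-1, (7|13)=-1; sign (−1)^0·-1^1·-1^3 = +1.
(a,b)_11: α=0, u≡7; β=2, v≡3 (mod 11); (7|11)=-1, (3|11)=+1; sign (−1)^0·-1^2·+1^0 = +1.
(a,b)_29: α=1, u≡23; β=0, v≡26 (mod 29); (23|29)=+1, (26|29)=-1; sign (−1)^0·+1^0·-1^1 = -1.
(a,b)_17: α=1, u≡12; β=0, v≡2 (mod 17); (12|17)=-1, (2|17)=+1; sign (−1)^0·-1^0·+1^1 = +1.
(a,b)_5: α=-2, u≡4; β=-2, v≡2 (mod 5); (4|5)=+1, (2|5)=-1; sign (−1)^0·+1^-2·-1^-2 = +1.
(a,b)_2: α=-2, β=-8; u≡3, v≡7 (mod 8); ε(u)ε(v)=1·1, αω(v)=-2·0, βω(u)=-8·1; sum ≡ 1  ⇒  -1.
(a,b)_19: α=2, u≡11; β=1, v≡13 (mod 19); (11|19)=+1, (13|19)=-1; sign (−1)^0·+1^1·-1^2 = +1.
(a,b)_7: α=1, u≡4; β=-2, v≡1 (mod 7); (4|7)=+1, (1|7)=+1; sign (−1)^0·+1^-2·+1^1 = +1.
(a,b)_3: α=-5, u≡2; β=-2, v≡1 (mod 3); (2|3)=-1, (1|3)=+1; sign (−1)^0·-1^-2·+1^-5 = +1.
(a,b)_∞: sgn(-134589)=−, sgn(247)=+, so +1.
(-134589, 247 / ℚ) ramifies at {2, 29}: a division algebra.

[2, 29]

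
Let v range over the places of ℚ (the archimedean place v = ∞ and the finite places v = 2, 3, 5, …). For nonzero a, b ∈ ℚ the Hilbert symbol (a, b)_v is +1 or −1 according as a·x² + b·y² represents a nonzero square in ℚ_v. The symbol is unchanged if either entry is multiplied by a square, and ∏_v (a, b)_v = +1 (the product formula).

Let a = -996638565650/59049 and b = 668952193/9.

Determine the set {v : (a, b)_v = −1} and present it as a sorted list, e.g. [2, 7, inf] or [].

[13, 17, 29, 31]

Mod squares: a ≡ -208754, b ≡ 3958297. Check v ∈ {∞, 2, 3, 5, 7, 13, 17, 19, 23, 29, 31, 37}.
v=17: a=17^0·(≡14), b=17^1·(≡16) mod 17; (14|17)=-1, (16|17)=+1; (−1)^{0·1·8}·(-1)^1·(+1)^0 = -1.
v=7: a=7^1·(≡3), b=7^1·(≡2) mod 7; (3|7)=-1, (2|7)=+1; (−1)^{1·1·3}·(-1)^1·(+1)^1 = +1.
v=3: a=3^-10·(≡1), b=3^-2·(≡1) mod 3; (1|3)=+1, (1|3)=+1; (−1)^{-10·-2·1}·(+1)^-2·(+1)^-10 = +1.
v=37: a=37^1·(≡24), b=37^1·(≡8) mod 37; (24|37)=-1, (8|37)=-1; (−1)^{1·1·18}·(-1)^1·(-1)^1 = +1.
v=5: a=5^2·(≡1), b=5^0·(≡2) mod 5; (1|5)=+1, (2|5)=-1; (−1)^{2·0·2}·(+1)^0·(-1)^2 = +1.
v=31: a=31^1·(≡30), b=31^1·(≡21) mod 31; (30|31)=-1, (21|31)=-1; (−1)^{1·1·15}·(-1)^1·(-1)^1 = -1.
v=13: a=13^1·(≡12), b=13^2·(≡2) mod 13; (12|13)=+1, (2|13)=-1; (−1)^{1·2·6}·(+1)^2·(-1)^1 = -1.
v=29: a=29^0·(≡21), b=29^1·(≡12) mod 29; (21|29)=-1, (12|29)=-1; (−1)^{0·1·14}·(-1)^1·(-1)^0 = -1.
v=19: a=19^2·(≡13), b=19^0·(≡13) mod 19; (13|19)=-1, (13|19)=-1; (−1)^{2·0·9}·(-1)^0·(-1)^2 = +1.
v=2: v_2(a)=1, v_2(b)=0; units ≡ 7, 1 (mod 8); ε·ε+αω+βω = 1·0+1·0+0·0 ≡ 0  ⇒  (a,b)_2 = +1.
v=∞: -208754 < 0 and 3958297 > 0  ⇒  (a,b)_∞ = +1.
v=23: a=23^2·(≡22), b=23^0·(≡5) mod 23; (22|23)=-1, (5|23)=-1; (−1)^{2·0·11}·(-1)^0·(-1)^2 = +1.
Ram(-208754, 3958297) = {13, 17, 29, 31}; no ℚ_13-point on the conic.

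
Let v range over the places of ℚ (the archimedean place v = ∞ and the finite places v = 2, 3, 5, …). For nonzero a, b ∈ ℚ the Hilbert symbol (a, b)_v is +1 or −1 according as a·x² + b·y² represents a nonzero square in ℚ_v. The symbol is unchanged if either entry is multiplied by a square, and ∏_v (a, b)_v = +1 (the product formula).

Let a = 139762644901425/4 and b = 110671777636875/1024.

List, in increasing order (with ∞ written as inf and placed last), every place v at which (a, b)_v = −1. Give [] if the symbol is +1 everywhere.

Mod squares: a ≡ 12718153, b ≡ 401530259. Check v ∈ {∞, 2, 3, 5, 7, 13, 17, 29, 31, 43, 47}.
v=3: a=3^2·(≡1), b=3^2·(≡2) mod 3; (1|3)=+1, (2|3)=-1; (−1)^{2·2·1}·(+1)^2·(-1)^2 = +1.
v=43: a=43^1·(≡25), b=43^1·(≡26) mod 43; (25|43)=+1, (26|43)=-1; (−1)^{1·1·21}·(+1)^1·(-1)^1 = +1.
v=13: a=13^2·(≡5), b=13^1·(≡3) mod 13; (5|13)=-1, (3|13)=+1; (−1)^{2·1·6}·(-1)^1·(+1)^2 = -1.
v=17: a=17^2·(≡6), b=17^1·(≡1) mod 17; (6|17)=-1, (1|17)=+1; (−1)^{2·1·8}·(-1)^1·(+1)^2 = -1.
v=47: a=47^1·(≡23), b=47^1·(≡21) mod 47; (23|47)=-1, (21|47)=+1; (−1)^{1·1·23}·(-1)^1·(+1)^1 = +1.
v=29: a=29^1·(≡15), b=29^1·(≡24) mod 29; (15|29)=-1, (24|29)=+1; (−1)^{1·1·14}·(-1)^1·(+1)^1 = -1.
v=5: a=5^2·(≡3), b=5^4·(≡1) mod 5; (3|5)=-1, (1|5)=+1; (−1)^{2·4·2}·(-1)^4·(+1)^2 = +1.
v=31: a=31^1·(≡9), b=31^1·(≡25) mod 31; (9|31)=+1, (25|31)=+1; (−1)^{1·1·15}·(+1)^1·(+1)^1 = -1.
v=7: a=7^1·(≡4), b=7^2·(≡1) mod 7; (4|7)=+1, (1|7)=+1; (−1)^{1·2·3}·(+1)^2·(+1)^1 = +1.
v=2: v_2(a)=-2, v_2(b)=-10; units ≡ 1, 3 (mod 8); ε·ε+αω+βω = 0·1+-2·1+-10·0 ≡ 0  ⇒  (a,b)_2 = +1.
v=∞: 12718153 > 0 and 401530259 > 0  ⇒  (a,b)_∞ = +1.
|Ram(12718153, 401530259)| = 4, even; anisotropic at {13, 17, 29, 31}.

[13, 17, 29, 31]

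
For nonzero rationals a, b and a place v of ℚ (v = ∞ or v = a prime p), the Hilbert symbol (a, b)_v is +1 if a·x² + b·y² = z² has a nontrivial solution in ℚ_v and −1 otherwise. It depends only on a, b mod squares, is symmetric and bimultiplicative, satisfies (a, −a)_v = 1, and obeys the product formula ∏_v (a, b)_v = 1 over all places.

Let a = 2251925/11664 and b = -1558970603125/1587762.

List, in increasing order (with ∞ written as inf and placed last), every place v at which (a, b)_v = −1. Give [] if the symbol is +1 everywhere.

[2, 5, 17, 37]

Mod squares: a ≡ 533, b ≡ -81770. Check v ∈ {∞, 2, 3, 5, 11, 13, 17, 19, 37, 41}.
v=2: v_2(a)=-4, v_2(b)=-1; units ≡ 5, 3 (mod 8); ε·ε+αω+βω = 0·1+-4·1+-1·1 ≡ 1  ⇒  (a,b)_2 = -1.
v=17: a=17^0·(≡10), b=17^1·(≡15) mod 17; (10|17)=-1, (15|17)=+1; (−1)^{0·1·8}·(-1)^1·(+1)^0 = -1.
v=3: a=3^-6·(≡2), b=3^-8·(≡1) mod 3; (2|3)=-1, (1|3)=+1; (−1)^{-6·-8·1}·(-1)^-8·(+1)^-6 = +1.
v=19: a=19^0·(≡6), b=19^2·(≡11) mod 19; (6|19)=+1, (11|19)=+1; (−1)^{0·2·9}·(+1)^2·(+1)^0 = +1.
v=∞: 533 > 0 and -81770 < 0  ⇒  (a,b)_∞ = +1.
v=41: a=41^1·(≡30), b=41^0·(≡20) mod 41; (30|41)=-1, (20|41)=+1; (−1)^{1·0·20}·(-1)^0·(+1)^1 = +1.
v=37: a=37^0·(≡24), b=37^1·(≡25) mod 37; (24|37)=-1, (25|37)=+1; (−1)^{0·1·18}·(-1)^1·(+1)^0 = -1.
v=5: a=5^2·(≡3), b=5^5·(≡1) mod 5; (3|5)=-1, (1|5)=+1; (−1)^{2·5·2}·(-1)^5·(+1)^2 = -1.
v=11: a=11^0·(≡4), b=11^-2·(≡1) mod 11; (4|11)=+1, (1|11)=+1; (−1)^{0·-2·5}·(+1)^-2·(+1)^0 = +1.
v=13: a=13^3·(≡8), b=13^3·(≡7) mod 13; (8|13)=-1, (7|13)=-1; (−1)^{3·3·6}·(-1)^3·(-1)^3 = +1.
(533, -81770 / ℚ) ramifies at {2, 5, 17, 37}: a division algebra.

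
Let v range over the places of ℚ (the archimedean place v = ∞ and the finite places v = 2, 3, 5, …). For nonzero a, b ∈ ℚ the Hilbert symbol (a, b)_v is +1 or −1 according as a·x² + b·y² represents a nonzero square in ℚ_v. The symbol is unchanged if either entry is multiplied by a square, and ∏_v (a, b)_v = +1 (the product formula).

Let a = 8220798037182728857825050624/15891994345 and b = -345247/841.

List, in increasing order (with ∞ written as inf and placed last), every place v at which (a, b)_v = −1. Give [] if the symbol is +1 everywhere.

(a, b) ≡ (408560845, -345247) mod (ℚ^×)²; places V = {2, 3, 5, 7, 11, 19, 23, 29, 31, 37, 43, ∞}.
(a,b)_37: α=3, u≡7; β=1, v≡34 (mod 37); (7|37)=+1, (34|37)=+1; sign (−1)^0·+1^1·+1^3 = +1.
(a,b)_19: α=-4, u≡17; β=0, v≡8 (mod 19); (17|19)=+1, (8|19)=-1; sign (−1)^0·+1^0·-1^-4 = +1.
(a,b)_29: α=-3, u≡12; β=-2, v≡27 (mod 29); (12|29)=-1, (27|29)=-1; sign (−1)^0·-1^-2·-1^-3 = -1.
(a,b)_43: α=3, u≡11; β=1, v≡22 (mod 43); (11|43)=+1, (22|43)=-1; sign (−1)^1·+1^1·-1^3 = +1.
(a,b)_3: α=2, u≡1; β=0, v≡2 (mod 3); (1|3)=+1, (2|3)=-1; sign (−1)^0·+1^0·-1^2 = +1.
(a,b)_31: α=4, u≡26; β=1, v≡29 (mod 31); (26|31)=-1, (29|31)=-1; sign (−1)^0·-1^1·-1^4 = -1.
(a,b)_5: α=-1, u≡1; β=0, v≡3 (mod 5); (1|5)=+1, (3|5)=-1; sign (−1)^0·+1^0·-1^-1 = -1.
(a,b)_11: α=1, u≡6; β=0, v≡2 (mod 11); (6|11)=-1, (2|11)=-1; sign (−1)^0·-1^0·-1^1 = -1.
(a,b)_2: α=18, β=0; u≡5, v≡1 (mod 8); ε(u)ε(v)=0·0, αω(v)=18·0, βω(u)=0·1; sum ≡ 0  ⇒  +1.
(a,b)_7: α=1, u≡6; β=1, v≡1 (mod 7); (6|7)=-1, (1|7)=+1; sign (−1)^1·-1^1·+1^1 = +1.
(a,b)_∞: sgn(408560845)=+, sgn(-345247)=−, so +1.
(a,b)_23: α=3, u≡15; β=0, v≡4 (mod 23); (15|23)=-1, (4|23)=+1; sign (−1)^0·-1^0·+1^3 = +1.
Ram(408560845, -345247) = {5, 11, 29, 31}; no ℚ_5-point on the conic.

[5, 11, 29, 31]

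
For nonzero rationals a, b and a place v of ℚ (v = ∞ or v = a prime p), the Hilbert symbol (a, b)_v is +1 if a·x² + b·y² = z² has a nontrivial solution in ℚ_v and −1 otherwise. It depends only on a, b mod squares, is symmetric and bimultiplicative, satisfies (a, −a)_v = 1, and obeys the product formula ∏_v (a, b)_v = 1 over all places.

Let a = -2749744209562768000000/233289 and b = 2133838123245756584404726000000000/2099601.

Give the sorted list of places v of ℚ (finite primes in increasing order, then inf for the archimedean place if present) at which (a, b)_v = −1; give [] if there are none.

(a, b) ≡ (-224257, 138415) mod (ℚ^×)²; places V = {2, 3, 5, 7, 11, 19, 23, 29, 31, 37, 47, ∞}.
(a,b)_23: α=-2, u≡8; β=-2, v≡8 (mod 23); (8|23)=+1, (8|23)=+1; sign (−1)^0·+1^-2·+1^-2 = +1.
(a,b)_37: α=1, u≡3; β=2, v≡19 (mod 37); (3|37)=+1, (19|37)=-1; sign (−1)^0·+1^2·-1^1 = -1.
(a,b)_47: α=2, u≡32; β=3, v≡46 (mod 47); (32|47)=+1, (46|47)=-1; sign (−1)^0·+1^3·-1^2 = +1.
(a,b)_∞: sgn(-224257)=−, sgn(138415)=+, so +1.
(a,b)_3: α=-2, u≡2; β=-4, v≡1 (mod 3); (2|3)=-1, (1|3)=+1; sign (−1)^0·-1^-4·+1^-2 = +1.
(a,b)_7: α=-2, u≡2; β=-2, v≡4 (mod 7); (2|7)=+1, (4|7)=+1; sign (−1)^0·+1^-2·+1^-2 = +1.
(a,b)_19: α=3, u≡3; β=5, v≡12 (mod 19); (3|19)=-1, (12|19)=-1; sign (−1)^1·-1^5·-1^3 = -1.
(a,b)_5: α=6, u≡2; β=9, v≡2 (mod 5); (2|5)=-1, (2|5)=-1; sign (−1)^0·-1^9·-1^6 = -1.
(a,b)_31: α=2, u≡10; β=3, v≡20 (mod 31); (10|31)=+1, (20|31)=+1; sign (−1)^0·+1^3·+1^2 = +1.
(a,b)_29: α=1, u≡17; β=2, v≡19 (mod 29); (17|29)=-1, (19|29)=-1; sign (−1)^0·-1^2·-1^1 = -1.
(a,b)_2: α=10, β=10; u≡7, v≡7 (mod 8); ε(u)ε(v)=1·1, αω(v)=10·0, βω(u)=10·0; sum ≡ 1  ⇒  -1.
(a,b)_11: α=1, u≡10; β=2, v≡10 (mod 11); (10|11)=-1, (10|11)=-1; sign (−1)^0·-1^2·-1^1 = -1.
Ram(-224257, 138415) = {2, 5, 11, 19, 29, 37}; no ℚ_2-point on the conic.

[2, 5, 11, 19, 29, 37]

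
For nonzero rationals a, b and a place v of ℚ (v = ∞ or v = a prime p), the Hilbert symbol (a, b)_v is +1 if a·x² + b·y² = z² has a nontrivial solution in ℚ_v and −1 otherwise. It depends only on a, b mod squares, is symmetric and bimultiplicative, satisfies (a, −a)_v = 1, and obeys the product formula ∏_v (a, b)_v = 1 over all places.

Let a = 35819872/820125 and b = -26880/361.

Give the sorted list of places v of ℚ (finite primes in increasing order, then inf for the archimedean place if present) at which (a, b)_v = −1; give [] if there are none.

[2, 3, 5, 7]

(a, b) ≡ (110, -105) mod (ℚ^×)²; places V = {2, 3, 5, 7, 11, 19, 29, ∞}.
(a,b)_5: α=-3, u≡2; β=1, v≡4 (mod 5); (2|5)=-1, (4|5)=+1; sign (−1)^0·-1^1·+1^-3 = -1.
(a,b)_7: α=0, u≡5; β=1, v≡6 (mod 7); (5|7)=-1, (6|7)=-1; sign (−1)^0·-1^1·-1^0 = -1.
(a,b)_29: α=2, u≡4; β=0, v≡27 (mod 29); (4|29)=+1, (27|29)=-1; sign (−1)^0·+1^0·-1^2 = +1.
(a,b)_∞: sgn(110)=+, sgn(-105)=−, so +1.
(a,b)_3: α=-8, u≡2; β=1, v≡1 (mod 3); (2|3)=-1, (1|3)=+1; sign (−1)^0·-1^1·+1^-8 = -1.
(a,b)_11: α=3, u≡8; β=0, v≡9 (mod 11); (8|11)=-1, (9|11)=+1; sign (−1)^0·-1^0·+1^3 = +1.
(a,b)_19: α=0, u≡3; β=-2, v≡5 (mod 19); (3|19)=-1, (5|19)=+1; sign (−1)^0·-1^-2·+1^0 = +1.
(a,b)_2: α=5, β=8; u≡7, v≡7 (mod 8); ε(u)ε(v)=1·1, αω(v)=5·0, βω(u)=8·0; sum ≡ 1  ⇒  -1.
|Ram(110, -105)| = 4, even; anisotropic at {2, 3, 5, 7}.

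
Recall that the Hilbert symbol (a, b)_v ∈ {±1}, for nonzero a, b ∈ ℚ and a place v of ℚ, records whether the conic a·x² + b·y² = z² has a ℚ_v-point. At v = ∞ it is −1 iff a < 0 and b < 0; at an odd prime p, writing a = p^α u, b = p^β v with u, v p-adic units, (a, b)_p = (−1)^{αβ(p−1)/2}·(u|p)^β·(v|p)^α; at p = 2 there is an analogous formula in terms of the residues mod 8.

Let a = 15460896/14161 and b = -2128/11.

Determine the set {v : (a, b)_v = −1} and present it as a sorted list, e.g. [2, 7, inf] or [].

[7, 11]

(a, b) ≡ (66, -1463) mod (ℚ^×)²; places V = {2, 3, 7, 11, 17, 19, ∞}.
(a,b)_7: α=-2, u≡5; β=1, v≡1 (mod 7); (5|7)=-1, (1|7)=+1; sign (−1)^0·-1^1·+1^-2 = -1.
(a,b)_17: α=-2, u≡13; β=0, v≡9 (mod 17); (13|17)=+1, (9|17)=+1; sign (−1)^0·+1^0·+1^-2 = +1.
(a,b)_∞: sgn(66)=+, sgn(-1463)=−, so +1.
(a,b)_19: α=0, u≡17; β=1, v≡14 (mod 19); (17|19)=+1, (14|19)=-1; sign (−1)^0·+1^1·-1^0 = +1.
(a,b)_3: α=1, u≡1; β=0, v≡1 (mod 3); (1|3)=+1, (1|3)=+1; sign (−1)^0·+1^0·+1^1 = +1.
(a,b)_11: α=5, u≡2; β=-1, v≡6 (mod 11); (2|11)=-1, (6|11)=-1; sign (−1)^1·-1^-1·-1^5 = -1.
(a,b)_2: α=5, β=4; u≡1, v≡1 (mod 8); ε(u)ε(v)=0·0, αω(v)=5·0, βω(u)=4·0; sum ≡ 0  ⇒  +1.
Ram(66, -1463) = {7, 11}; no ℚ_7-point on the conic.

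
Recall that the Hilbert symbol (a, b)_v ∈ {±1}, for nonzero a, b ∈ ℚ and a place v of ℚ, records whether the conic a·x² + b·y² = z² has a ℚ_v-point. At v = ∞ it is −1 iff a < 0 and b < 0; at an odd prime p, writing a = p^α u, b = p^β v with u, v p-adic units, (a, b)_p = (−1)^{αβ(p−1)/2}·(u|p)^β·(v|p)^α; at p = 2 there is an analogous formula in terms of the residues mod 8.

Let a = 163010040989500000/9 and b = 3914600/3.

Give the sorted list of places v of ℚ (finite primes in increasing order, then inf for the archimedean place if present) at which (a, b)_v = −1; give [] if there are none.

(a, b) ≡ (1702, 222) mod (ℚ^×)²; places V = {2, 3, 5, 23, 37, ∞}.
(a,b)_3: α=-2, u≡1; β=-1, v≡2 (mod 3); (1|3)=+1, (2|3)=-1; sign (−1)^0·+1^-1·-1^-2 = +1.
(a,b)_∞: sgn(1702)=+, sgn(222)=+, so +1.
(a,b)_37: α=3, u≡21; β=1, v≡18 (mod 37); (21|37)=+1, (18|37)=-1; sign (−1)^0·+1^1·-1^3 = -1.
(a,b)_5: α=6, u≡2; β=2, v≡3 (mod 5); (2|5)=-1, (3|5)=-1; sign (−1)^0·-1^2·-1^6 = +1.
(a,b)_2: α=5, β=3; u≡3, v≡7 (mod 8); ε(u)ε(v)=1·1, αω(v)=5·0, βω(u)=3·1; sum ≡ 0  ⇒  +1.
(a,b)_23: α=5, u≡10; β=2, v≡21 (mod 23); (10|23)=-1, (21|23)=-1; sign (−1)^0·-1^2·-1^5 = -1.
Ram(1702, 222) = {23, 37}; no ℚ_23-point on the conic.

[23, 37]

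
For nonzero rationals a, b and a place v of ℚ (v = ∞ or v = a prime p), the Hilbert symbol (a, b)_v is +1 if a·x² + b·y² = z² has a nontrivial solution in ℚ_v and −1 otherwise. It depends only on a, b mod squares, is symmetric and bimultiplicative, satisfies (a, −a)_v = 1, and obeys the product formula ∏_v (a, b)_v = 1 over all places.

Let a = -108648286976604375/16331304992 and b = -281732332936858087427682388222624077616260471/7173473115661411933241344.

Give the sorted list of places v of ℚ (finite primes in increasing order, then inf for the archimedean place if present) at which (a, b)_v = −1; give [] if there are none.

Mod squares: a ≡ -286, b ≡ -231. Check v ∈ {∞, 2, 3, 5, 7, 11, 13, 19, 29, 37, 41, 43}.
v=29: a=29^-2·(≡9), b=29^-4·(≡13) mod 29; (9|29)=+1, (13|29)=+1; (−1)^{-2·-4·14}·(+1)^-4·(+1)^-2 = +1.
v=37: a=37^2·(≡10), b=37^6·(≡7) mod 37; (10|37)=+1, (7|37)=+1; (−1)^{2·6·18}·(+1)^6·(+1)^2 = +1.
v=13: a=13^1·(≡10), b=13^2·(≡4) mod 13; (10|13)=+1, (4|13)=+1; (−1)^{1·2·6}·(+1)^2·(+1)^1 = +1.
v=19: a=19^-2·(≡2), b=19^-4·(≡6) mod 19; (2|19)=-1, (6|19)=+1; (−1)^{-2·-4·9}·(-1)^-4·(+1)^-2 = +1.
v=3: a=3^4·(≡2), b=3^11·(≡1) mod 3; (2|3)=-1, (1|3)=+1; (−1)^{4·11·1}·(-1)^11·(+1)^4 = -1.
v=41: a=41^-2·(≡1), b=41^-6·(≡6) mod 41; (1|41)=+1, (6|41)=-1; (−1)^{-2·-6·20}·(+1)^-6·(-1)^-2 = +1.
v=5: a=5^4·(≡4), b=5^0·(≡1) mod 5; (4|5)=+1, (1|5)=+1; (−1)^{4·0·2}·(+1)^0·(+1)^4 = +1.
v=7: a=7^2·(≡2), b=7^5·(≡1) mod 7; (2|7)=+1, (1|7)=+1; (−1)^{2·5·3}·(+1)^5·(+1)^2 = +1.
v=∞: -286 < 0 and -231 < 0  ⇒  (a,b)_∞ = -1.
v=43: a=43^2·(≡40), b=43^6·(≡37) mod 43; (40|43)=+1, (37|43)=-1; (−1)^{2·6·21}·(+1)^6·(-1)^2 = +1.
v=2: v_2(a)=-5, v_2(b)=-14; units ≡ 1, 1 (mod 8); ε·ε+αω+βω = 0·0+-5·0+-14·0 ≡ 0  ⇒  (a,b)_2 = +1.
v=11: a=11^3·(≡2), b=11^13·(≡1) mod 11; (2|11)=-1, (1|11)=+1; (−1)^{3·13·5}·(-1)^13·(+1)^3 = +1.
|Ram(-286, -231)| = 2, even; anisotropic at {3, ∞}.

[3, inf]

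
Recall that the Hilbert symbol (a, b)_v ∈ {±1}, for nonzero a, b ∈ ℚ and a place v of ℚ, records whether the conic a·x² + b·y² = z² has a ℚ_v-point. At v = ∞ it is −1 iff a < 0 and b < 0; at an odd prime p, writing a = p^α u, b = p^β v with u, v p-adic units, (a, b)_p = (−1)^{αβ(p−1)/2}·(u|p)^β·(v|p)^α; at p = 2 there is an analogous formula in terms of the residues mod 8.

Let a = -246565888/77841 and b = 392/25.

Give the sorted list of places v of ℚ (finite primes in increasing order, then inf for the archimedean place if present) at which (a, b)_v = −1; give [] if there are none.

Mod squares: a ≡ -667, b ≡ 2. Check v ∈ {∞, 2, 3, 5, 7, 19, 23, 29, 31}.
v=19: a=19^2·(≡17), b=19^0·(≡2) mod 19; (17|19)=+1, (2|19)=-1; (−1)^{2·0·9}·(+1)^0·(-1)^2 = +1.
v=31: a=31^-2·(≡6), b=31^0·(≡7) mod 31; (6|31)=-1, (7|31)=+1; (−1)^{-2·0·15}·(-1)^0·(+1)^-2 = +1.
v=∞: -667 < 0 and 2 > 0  ⇒  (a,b)_∞ = +1.
v=23: a=23^1·(≡10), b=23^0·(≡12) mod 23; (10|23)=-1, (12|23)=+1; (−1)^{1·0·11}·(-1)^0·(+1)^1 = +1.
v=5: a=5^0·(≡2), b=5^-2·(≡2) mod 5; (2|5)=-1, (2|5)=-1; (−1)^{0·-2·2}·(-1)^-2·(-1)^0 = +1.
v=3: a=3^-4·(≡2), b=3^0·(≡2) mod 3; (2|3)=-1, (2|3)=-1; (−1)^{-4·0·1}·(-1)^0·(-1)^-4 = +1.
v=7: a=7^0·(≡5), b=7^2·(≡2) mod 7; (5|7)=-1, (2|7)=+1; (−1)^{0·2·3}·(-1)^2·(+1)^0 = +1.
v=29: a=29^1·(≡7), b=29^0·(≡18) mod 29; (7|29)=+1, (18|29)=-1; (−1)^{1·0·14}·(+1)^0·(-1)^1 = -1.
v=2: v_2(a)=10, v_2(b)=3; units ≡ 5, 1 (mod 8); ε·ε+αω+βω = 0·0+10·0+3·1 ≡ 1  ⇒  (a,b)_2 = -1.
(-667, 2 / ℚ) ramifies at {2, 29}: a division algebra.

[2, 29]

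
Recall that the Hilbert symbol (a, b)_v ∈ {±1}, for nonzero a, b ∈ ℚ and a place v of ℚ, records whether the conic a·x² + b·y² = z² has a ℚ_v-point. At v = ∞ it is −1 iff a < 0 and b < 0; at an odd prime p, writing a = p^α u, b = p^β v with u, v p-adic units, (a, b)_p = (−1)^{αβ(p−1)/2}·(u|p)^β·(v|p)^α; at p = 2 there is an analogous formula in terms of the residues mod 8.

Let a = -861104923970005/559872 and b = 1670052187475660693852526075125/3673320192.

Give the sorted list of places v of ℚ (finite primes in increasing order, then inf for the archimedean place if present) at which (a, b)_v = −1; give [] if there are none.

[3, 11, 13, 23]

Mod squares: a ≡ -20092215, b ≡ 49335. Check v ∈ {∞, 2, 3, 5, 11, 13, 17, 19, 23, 29}.
v=2: v_2(a)=-8, v_2(b)=-8; units ≡ 1, 7 (mod 8); ε·ε+αω+βω = 0·1+-8·0+-8·0 ≡ 0  ⇒  (a,b)_2 = +1.
v=3: a=3^-7·(≡2), b=3^-15·(≡2) mod 3; (2|3)=-1, (2|3)=-1; (−1)^{-7·-15·1}·(-1)^-15·(-1)^-7 = -1.
v=∞: -20092215 < 0 and 49335 > 0  ⇒  (a,b)_∞ = +1.
v=5: a=5^1·(≡2), b=5^3·(≡3) mod 5; (2|5)=-1, (3|5)=-1; (−1)^{1·3·2}·(-1)^3·(-1)^1 = +1.
v=17: a=17^3·(≡13), b=17^8·(≡13) mod 17; (13|17)=+1, (13|17)=+1; (−1)^{3·8·8}·(+1)^8·(+1)^3 = +1.
v=23: a=23^2·(≡7), b=23^5·(≡13) mod 23; (7|23)=-1, (13|23)=+1; (−1)^{2·5·11}·(-1)^5·(+1)^2 = -1.
v=11: a=11^1·(≡7), b=11^5·(≡8) mod 11; (7|11)=-1, (8|11)=-1; (−1)^{1·5·5}·(-1)^5·(-1)^1 = -1.
v=19: a=19^1·(≡17), b=19^0·(≡9) mod 19; (17|19)=+1, (9|19)=+1; (−1)^{1·0·9}·(+1)^0·(+1)^1 = +1.
v=13: a=13^1·(≡6), b=13^3·(≡9) mod 13; (6|13)=-1, (9|13)=+1; (−1)^{1·3·6}·(-1)^3·(+1)^1 = -1.
v=29: a=29^3·(≡24), b=29^2·(≡9) mod 29; (24|29)=+1, (9|29)=+1; (−1)^{3·2·14}·(+1)^2·(+1)^3 = +1.
Ram(-20092215, 49335) = {3, 11, 13, 23}; no ℚ_3-point on the conic.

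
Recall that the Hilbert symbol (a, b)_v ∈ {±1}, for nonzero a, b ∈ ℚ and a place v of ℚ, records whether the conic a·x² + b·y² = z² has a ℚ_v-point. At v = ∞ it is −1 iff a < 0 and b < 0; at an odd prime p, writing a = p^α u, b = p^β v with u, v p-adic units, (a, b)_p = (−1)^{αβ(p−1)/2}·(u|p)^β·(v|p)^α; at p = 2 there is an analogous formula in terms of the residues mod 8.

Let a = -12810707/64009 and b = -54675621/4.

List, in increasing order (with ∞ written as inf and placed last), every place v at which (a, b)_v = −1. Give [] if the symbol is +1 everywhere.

Mod squares: a ≡ -1547, b ≡ -429. Check v ∈ {∞, 2, 3, 7, 11, 13, 17, 23}.
v=∞: -1547 < 0 and -429 < 0  ⇒  (a,b)_∞ = -1.
v=7: a=7^3·(≡3), b=7^2·(≡5) mod 7; (3|7)=-1, (5|7)=-1; (−1)^{3·2·3}·(-1)^2·(-1)^3 = -1.
v=13: a=13^3·(≡11), b=13^1·(≡2) mod 13; (11|13)=-1, (2|13)=-1; (−1)^{3·1·6}·(-1)^1·(-1)^3 = +1.
v=11: a=11^-2·(≡3), b=11^1·(≡1) mod 11; (3|11)=+1, (1|11)=+1; (−1)^{-2·1·5}·(+1)^1·(+1)^-2 = +1.
v=23: a=23^-2·(≡22), b=23^0·(≡12) mod 23; (22|23)=-1, (12|23)=+1; (−1)^{-2·0·11}·(-1)^0·(+1)^-2 = +1.
v=17: a=17^1·(≡14), b=17^2·(≡1) mod 17; (14|17)=-1, (1|17)=+1; (−1)^{1·2·8}·(-1)^2·(+1)^1 = +1.
v=2: v_2(a)=0, v_2(b)=-2; units ≡ 5, 3 (mod 8); ε·ε+αω+βω = 0·1+0·1+-2·1 ≡ 0  ⇒  (a,b)_2 = +1.
v=3: a=3^0·(≡1), b=3^3·(≡1) mod 3; (1|3)=+1, (1|3)=+1; (−1)^{0·3·1}·(+1)^3·(+1)^0 = +1.
Ram(-1547, -429) = {7, ∞}; no ℚ_7-point on the conic.

[7, inf]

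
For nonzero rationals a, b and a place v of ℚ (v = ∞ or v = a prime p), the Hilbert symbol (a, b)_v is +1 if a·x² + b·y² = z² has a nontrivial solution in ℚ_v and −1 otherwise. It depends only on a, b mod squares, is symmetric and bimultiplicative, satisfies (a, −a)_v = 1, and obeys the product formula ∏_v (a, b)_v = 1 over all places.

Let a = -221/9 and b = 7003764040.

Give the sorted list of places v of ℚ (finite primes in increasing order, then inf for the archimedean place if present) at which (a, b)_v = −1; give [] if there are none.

[2, 17]

Mod squares: a ≡ -221, b ≡ 35733490. Check v ∈ {∞, 2, 3, 5, 7, 13, 17, 19, 23, 37}.
v=13: a=13^1·(≡1), b=13^1·(≡10) mod 13; (1|13)=+1, (10|13)=+1; (−1)^{1·1·6}·(+1)^1·(+1)^1 = +1.
v=5: a=5^0·(≡1), b=5^1·(≡3) mod 5; (1|5)=+1, (3|5)=-1; (−1)^{0·1·2}·(+1)^1·(-1)^0 = +1.
v=7: a=7^0·(≡5), b=7^2·(≡1) mod 7; (5|7)=-1, (1|7)=+1; (−1)^{0·2·3}·(-1)^2·(+1)^0 = +1.
v=∞: -221 < 0 and 35733490 > 0  ⇒  (a,b)_∞ = +1.
v=37: a=37^0·(≡33), b=37^1·(≡30) mod 37; (33|37)=+1, (30|37)=+1; (−1)^{0·1·18}·(+1)^1·(+1)^0 = +1.
v=2: v_2(a)=0, v_2(b)=3; units ≡ 3, 1 (mod 8); ε·ε+αω+βω = 1·0+0·0+3·1 ≡ 1  ⇒  (a,b)_2 = -1.
v=19: a=19^0·(≡5), b=19^1·(≡8) mod 19; (5|19)=+1, (8|19)=-1; (−1)^{0·1·9}·(+1)^1·(-1)^0 = +1.
v=23: a=23^0·(≡1), b=23^1·(≡13) mod 23; (1|23)=+1, (13|23)=+1; (−1)^{0·1·11}·(+1)^1·(+1)^0 = +1.
v=3: a=3^-2·(≡1), b=3^0·(≡1) mod 3; (1|3)=+1, (1|3)=+1; (−1)^{-2·0·1}·(+1)^0·(+1)^-2 = +1.
v=17: a=17^1·(≡8), b=17^1·(≡11) mod 17; (8|17)=+1, (11|17)=-1; (−1)^{1·1·8}·(+1)^1·(-1)^1 = -1.
(-221, 35733490 / ℚ) ramifies at {2, 17}: a division algebra.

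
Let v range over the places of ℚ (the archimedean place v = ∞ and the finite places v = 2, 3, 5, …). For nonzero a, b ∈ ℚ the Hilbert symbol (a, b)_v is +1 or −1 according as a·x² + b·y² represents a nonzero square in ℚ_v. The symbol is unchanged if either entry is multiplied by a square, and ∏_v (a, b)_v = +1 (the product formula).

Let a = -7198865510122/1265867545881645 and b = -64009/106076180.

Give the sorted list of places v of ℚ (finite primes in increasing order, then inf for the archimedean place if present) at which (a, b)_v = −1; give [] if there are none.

(a, b) ≡ (-6290, -5) mod (ℚ^×)²; places V = {2, 3, 5, 7, 11, 13, 17, 23, 37, 47, ∞}.
(a,b)_23: α=4, u≡18; β=2, v≡13 (mod 23); (18|23)=+1, (13|23)=+1; sign (−1)^0·+1^2·+1^4 = +1.
(a,b)_37: α=1, u≡24; β=0, v≡23 (mod 37); (24|37)=-1, (23|37)=-1; sign (−1)^0·-1^0·-1^1 = -1.
(a,b)_∞: sgn(-6290)=−, sgn(-5)=−, so -1.
(a,b)_47: α=-4, u≡37; β=-2, v≡3 (mod 47); (37|47)=+1, (3|47)=+1; sign (−1)^0·+1^-2·+1^-4 = +1.
(a,b)_13: α=2, u≡2; β=0, v≡8 (mod 13); (2|13)=-1, (8|13)=-1; sign (−1)^0·-1^0·-1^2 = +1.
(a,b)_2: α=1, β=-2; u≡7, v≡3 (mod 8); ε(u)ε(v)=1·1, αω(v)=1·1, βω(u)=-2·0; sum ≡ 0  ⇒  +1.
(a,b)_7: α=-8, u≡6; β=-4, v≡2 (mod 7); (6|7)=-1, (2|7)=+1; sign (−1)^0·-1^-4·+1^-8 = +1.
(a,b)_3: α=-2, u≡1; β=0, v≡1 (mod 3); (1|3)=+1, (1|3)=+1; sign (−1)^0·+1^0·+1^-2 = +1.
(a,b)_17: α=1, u≡8; β=0, v≡6 (mod 17); (8|17)=+1, (6|17)=-1; sign (−1)^0·+1^0·-1^1 = -1.
(a,b)_11: α=2, u≡2; β=2, v≡10 (mod 11); (2|11)=-1, (10|11)=-1; sign (−1)^0·-1^2·-1^2 = +1.
(a,b)_5: α=-1, u≡2; β=-1, v≡1 (mod 5); (2|5)=-1, (1|5)=+1; sign (−1)^0·-1^-1·+1^-1 = -1.
(-6290, -5 / ℚ) ramifies at {5, 17, 37, ∞}: a division algebra.

[5, 17, 37, inf]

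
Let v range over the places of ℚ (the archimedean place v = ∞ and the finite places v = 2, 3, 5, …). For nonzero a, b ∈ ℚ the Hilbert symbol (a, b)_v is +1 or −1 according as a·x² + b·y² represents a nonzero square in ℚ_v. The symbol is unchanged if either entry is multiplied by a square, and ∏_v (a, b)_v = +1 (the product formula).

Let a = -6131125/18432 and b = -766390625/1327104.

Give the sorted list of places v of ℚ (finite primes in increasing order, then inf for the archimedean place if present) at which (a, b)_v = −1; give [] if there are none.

(a, b) ≡ (-10010, -1001) mod (ℚ^×)²; places V = {2, 3, 5, 7, 11, 13, ∞}.
(a,b)_∞: sgn(-10010)=−, sgn(-1001)=−, so -1.
(a,b)_11: α=1, u≡4; β=1, v≡10 (mod 11); (4|11)=+1, (10|11)=-1; sign (−1)^1·+1^1·-1^1 = +1.
(a,b)_13: α=1, u≡12; β=1, v≡10 (mod 13); (12|13)=+1, (10|13)=+1; sign (−1)^0·+1^1·+1^1 = +1.
(a,b)_2: α=-11, β=-14; u≡3, v≡7 (mod 8); ε(u)ε(v)=1·1, αω(v)=-11·0, βω(u)=-14·1; sum ≡ 1  ⇒  -1.
(a,b)_3: α=-2, u≡1; β=-4, v≡1 (mod 3); (1|3)=+1, (1|3)=+1; sign (−1)^0·+1^-4·+1^-2 = +1.
(a,b)_7: α=3, u≡3; β=3, v≡2 (mod 7); (3|7)=-1, (2|7)=+1; sign (−1)^1·-1^3·+1^3 = +1.
(a,b)_5: α=3, u≡3; β=6, v≡4 (mod 5); (3|5)=-1, (4|5)=+1; sign (−1)^0·-1^6·+1^3 = +1.
|Ram(-10010, -1001)| = 2, even; anisotropic at {2, ∞}.

[2, inf]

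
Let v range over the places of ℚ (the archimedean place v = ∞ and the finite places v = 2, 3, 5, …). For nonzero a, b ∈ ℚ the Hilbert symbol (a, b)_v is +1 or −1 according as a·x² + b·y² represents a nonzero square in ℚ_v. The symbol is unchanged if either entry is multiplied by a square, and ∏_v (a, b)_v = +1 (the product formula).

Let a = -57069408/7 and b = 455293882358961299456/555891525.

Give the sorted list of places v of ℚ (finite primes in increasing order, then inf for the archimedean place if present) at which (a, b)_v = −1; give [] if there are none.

[3, 17]

(a, b) ≡ (-714, 7854) mod (ℚ^×)²; places V = {2, 3, 5, 7, 11, 17, 29, ∞}.
(a,b)_5: α=0, u≡1; β=-2, v≡1 (mod 5); (1|5)=+1, (1|5)=+1; sign (−1)^0·+1^-2·+1^0 = +1.
(a,b)_17: α=3, u≡9; β=7, v≡14 (mod 17); (9|17)=+1, (14|17)=-1; sign (−1)^0·+1^7·-1^3 = -1.
(a,b)_7: α=-1, u≡3; β=-7, v≡4 (mod 7); (3|7)=-1, (4|7)=+1; sign (−1)^1·-1^-7·+1^-1 = +1.
(a,b)_3: α=1, u≡2; β=-3, v≡2 (mod 3); (2|3)=-1, (2|3)=-1; sign (−1)^1·-1^-3·-1^1 = -1.
(a,b)_11: α=2, u≡3; β=5, v≡6 (mod 11); (3|11)=+1, (6|11)=-1; sign (−1)^0·+1^5·-1^2 = +1.
(a,b)_2: α=5, β=13; u≡3, v≡7 (mod 8); ε(u)ε(v)=1·1, αω(v)=5·0, βω(u)=13·1; sum ≡ 0  ⇒  +1.
(a,b)_∞: sgn(-714)=−, sgn(7854)=+, so +1.
(a,b)_29: α=0, u≡14; β=2, v≡4 (mod 29); (14|29)=-1, (4|29)=+1; sign (−1)^0·-1^2·+1^0 = +1.
|Ram(-714, 7854)| = 2, even; anisotropic at {3, 17}.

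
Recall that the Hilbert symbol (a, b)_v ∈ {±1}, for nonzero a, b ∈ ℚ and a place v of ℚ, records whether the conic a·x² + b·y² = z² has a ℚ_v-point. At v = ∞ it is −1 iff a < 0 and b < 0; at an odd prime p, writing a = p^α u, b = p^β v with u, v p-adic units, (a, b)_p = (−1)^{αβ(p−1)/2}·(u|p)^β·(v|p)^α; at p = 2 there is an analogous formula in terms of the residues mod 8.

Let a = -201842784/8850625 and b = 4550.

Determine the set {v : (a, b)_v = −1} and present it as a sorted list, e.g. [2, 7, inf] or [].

[11, 29]

(a, b) ≡ (-8294, 182) mod (ℚ^×)²; places V = {2, 3, 5, 7, 11, 13, 17, 29, ∞}.
(a,b)_∞: sgn(-8294)=−, sgn(182)=+, so +1.
(a,b)_3: α=2, u≡1; β=0, v≡2 (mod 3); (1|3)=+1, (2|3)=-1; sign (−1)^0·+1^0·-1^2 = +1.
(a,b)_11: α=1, u≡3; β=0, v≡7 (mod 11); (3|11)=+1, (7|11)=-1; sign (−1)^0·+1^0·-1^1 = -1.
(a,b)_17: α=-2, u≡15; β=0, v≡11 (mod 17); (15|17)=+1, (11|17)=-1; sign (−1)^0·+1^0·-1^-2 = +1.
(a,b)_2: α=5, β=1; u≡5, v≡3 (mod 8); ε(u)ε(v)=0·1, αω(v)=5·1, βω(u)=1·1; sum ≡ 0  ⇒  +1.
(a,b)_29: α=1, u≡9; β=0, v≡26 (mod 29); (9|29)=+1, (26|29)=-1; sign (−1)^0·+1^0·-1^1 = -1.
(a,b)_5: α=-4, u≡1; β=2, v≡2 (mod 5); (1|5)=+1, (2|5)=-1; sign (−1)^0·+1^2·-1^-4 = +1.
(a,b)_7: α=-2, u≡1; β=1, v≡6 (mod 7); (1|7)=+1, (6|7)=-1; sign (−1)^0·+1^1·-1^-2 = +1.
(a,b)_13: α=3, u≡3; β=1, v≡12 (mod 13); (3|13)=+1, (12|13)=+1; sign (−1)^0·+1^1·+1^3 = +1.
|Ram(-8294, 182)| = 2, even; anisotropic at {11, 29}.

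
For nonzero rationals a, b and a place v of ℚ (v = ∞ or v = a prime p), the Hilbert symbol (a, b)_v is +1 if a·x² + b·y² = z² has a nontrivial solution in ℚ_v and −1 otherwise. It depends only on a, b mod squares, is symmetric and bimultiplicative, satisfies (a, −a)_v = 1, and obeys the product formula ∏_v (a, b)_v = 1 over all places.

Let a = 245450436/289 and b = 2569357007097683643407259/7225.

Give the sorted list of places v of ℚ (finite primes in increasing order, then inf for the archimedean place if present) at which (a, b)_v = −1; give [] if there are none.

(a, b) ≡ (507129, 136059) mod (ℚ^×)²; places V = {2, 3, 5, 7, 11, 17, 19, 31, 41, ∞}.
(a,b)_17: α=-2, u≡16; β=-2, v≡4 (mod 17); (16|17)=+1, (4|17)=+1; sign (−1)^0·+1^-2·+1^-2 = +1.
(a,b)_5: α=0, u≡4; β=-2, v≡1 (mod 5); (4|5)=+1, (1|5)=+1; sign (−1)^0·+1^-2·+1^0 = +1.
(a,b)_11: α=2, u≡2; β=3, v≡5 (mod 11); (2|11)=-1, (5|11)=+1; sign (−1)^0·-1^3·+1^2 = -1.
(a,b)_∞: sgn(507129)=+, sgn(136059)=+, so +1.
(a,b)_3: α=1, u≡2; β=3, v≡2 (mod 3); (2|3)=-1, (2|3)=-1; sign (−1)^1·-1^3·-1^1 = -1.
(a,b)_19: α=1, u≡10; β=5, v≡11 (mod 19); (10|19)=-1, (11|19)=+1; sign (−1)^1·-1^5·+1^1 = +1.
(a,b)_31: α=1, u≡17; β=3, v≡7 (mod 31); (17|31)=-1, (7|31)=+1; sign (−1)^1·-1^3·+1^1 = +1.
(a,b)_41: α=1, u≡11; β=4, v≡9 (mod 41); (11|41)=-1, (9|41)=+1; sign (−1)^0·-1^4·+1^1 = +1.
(a,b)_7: α=1, u≡2; β=3, v≡3 (mod 7); (2|7)=+1, (3|7)=-1; sign (−1)^1·+1^3·-1^1 = +1.
(a,b)_2: α=2, β=0; u≡1, v≡3 (mod 8); ε(u)ε(v)=0·1, αω(v)=2·1, βω(u)=0·0; sum ≡ 0  ⇒  +1.
Ram(507129, 136059) = {3, 11}; no ℚ_3-point on the conic.

[3, 11]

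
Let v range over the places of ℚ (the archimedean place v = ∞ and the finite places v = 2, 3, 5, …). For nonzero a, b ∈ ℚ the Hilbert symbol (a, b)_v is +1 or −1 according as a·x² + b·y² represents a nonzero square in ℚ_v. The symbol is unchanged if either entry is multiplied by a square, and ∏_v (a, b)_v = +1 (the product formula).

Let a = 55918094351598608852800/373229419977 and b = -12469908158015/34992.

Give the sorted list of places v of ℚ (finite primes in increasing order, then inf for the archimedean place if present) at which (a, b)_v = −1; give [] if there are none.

[3, 7, 11, 17]

(a, b) ≡ (28101, -636405) mod (ℚ^×)²; places V = {2, 3, 5, 7, 11, 17, 19, 29, 37, 41, ∞}.
(a,b)_7: α=2, u≡3; β=1, v≡1 (mod 7); (3|7)=-1, (1|7)=+1; sign (−1)^0·-1^1·+1^2 = -1.
(a,b)_17: α=3, u≡16; β=2, v≡6 (mod 17); (16|17)=+1, (6|17)=-1; sign (−1)^0·+1^2·-1^3 = -1.
(a,b)_2: α=6, β=-4; u≡5, v≡3 (mod 8); ε(u)ε(v)=0·1, αω(v)=6·1, βω(u)=-4·1; sum ≡ 0  ⇒  +1.
(a,b)_29: α=1, u≡2; β=1, v≡19 (mod 29); (2|29)=-1, (19|29)=-1; sign (−1)^0·-1^1·-1^1 = +1.
(a,b)_37: α=-2, u≡24; β=0, v≡23 (mod 37); (24|37)=-1, (23|37)=-1; sign (−1)^0·-1^0·-1^-2 = +1.
(a,b)_5: α=2, u≡1; β=1, v≡1 (mod 5); (1|5)=+1, (1|5)=+1; sign (−1)^0·+1^1·+1^2 = +1.
(a,b)_∞: sgn(28101)=+, sgn(-636405)=−, so +1.
(a,b)_19: α=-1, u≡9; β=1, v≡10 (mod 19); (9|19)=+1, (10|19)=-1; sign (−1)^1·+1^1·-1^-1 = +1.
(a,b)_3: α=-15, u≡1; β=-7, v≡1 (mod 3); (1|3)=+1, (1|3)=+1; sign (−1)^1·+1^-7·+1^-15 = -1.
(a,b)_11: α=6, u≡7; β=3, v≡1 (mod 11); (7|11)=-1, (1|11)=+1; sign (−1)^0·-1^3·+1^6 = -1.
(a,b)_41: α=4, u≡16; β=2, v≡11 (mod 41); (16|41)=+1, (11|41)=-1; sign (−1)^0·+1^2·-1^4 = +1.
Ram(28101, -636405) = {3, 7, 11, 17}; no ℚ_3-point on the conic.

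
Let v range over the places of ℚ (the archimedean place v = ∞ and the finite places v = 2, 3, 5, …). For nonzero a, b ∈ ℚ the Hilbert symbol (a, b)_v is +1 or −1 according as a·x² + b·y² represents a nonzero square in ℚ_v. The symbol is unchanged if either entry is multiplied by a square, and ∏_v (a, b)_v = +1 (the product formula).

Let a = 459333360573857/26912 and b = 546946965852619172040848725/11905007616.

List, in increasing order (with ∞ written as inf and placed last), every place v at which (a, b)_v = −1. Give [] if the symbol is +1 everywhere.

[7, 17]

(a, b) ≡ (34, 7854) mod (ℚ^×)²; places V = {2, 3, 5, 7, 11, 17, 19, 29, ∞}.
(a,b)_5: α=0, u≡1; β=2, v≡4 (mod 5); (1|5)=+1, (4|5)=+1; sign (−1)^0·+1^2·+1^0 = +1.
(a,b)_3: α=0, u≡1; β=-3, v≡2 (mod 3); (1|3)=+1, (2|3)=-1; sign (−1)^0·+1^-3·-1^0 = +1.
(a,b)_2: α=-5, β=-19; u≡1, v≡7 (mod 8); ε(u)ε(v)=0·1, αω(v)=-5·0, βω(u)=-19·0; sum ≡ 0  ⇒  +1.
(a,b)_29: α=-2, u≡5; β=-2, v≡7 (mod 29); (5|29)=+1, (7|29)=+1; sign (−1)^0·+1^-2·+1^-2 = +1.
(a,b)_∞: sgn(34)=+, sgn(7854)=+, so +1.
(a,b)_11: α=4, u≡5; β=7, v≡6 (mod 11); (5|11)=+1, (6|11)=-1; sign (−1)^0·+1^7·-1^4 = +1.
(a,b)_7: α=2, u≡5; β=5, v≡2 (mod 7); (5|7)=-1, (2|7)=+1; sign (−1)^0·-1^5·+1^2 = -1.
(a,b)_17: α=3, u≡8; β=5, v≡6 (mod 17); (8|17)=+1, (6|17)=-1; sign (−1)^0·+1^5·-1^3 = -1.
(a,b)_19: α=4, u≡12; β=6, v≡6 (mod 19); (12|19)=-1, (6|19)=+1; sign (−1)^0·-1^6·+1^4 = +1.
(34, 7854 / ℚ) ramifies at {7, 17}: a division algebra.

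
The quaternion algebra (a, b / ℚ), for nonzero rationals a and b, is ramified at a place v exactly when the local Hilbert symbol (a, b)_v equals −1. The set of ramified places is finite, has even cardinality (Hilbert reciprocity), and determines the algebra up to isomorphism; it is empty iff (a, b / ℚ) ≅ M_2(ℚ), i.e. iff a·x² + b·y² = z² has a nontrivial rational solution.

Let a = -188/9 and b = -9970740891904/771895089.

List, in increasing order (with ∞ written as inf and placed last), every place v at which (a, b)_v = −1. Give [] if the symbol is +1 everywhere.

Mod squares: a ≡ -47, b ≡ -1. Check v ∈ {∞, 2, 3, 7, 13, 17, 19, 47}.
v=∞: -47 < 0 and -1 < 0  ⇒  (a,b)_∞ = -1.
v=47: a=47^1·(≡10), b=47^2·(≡23) mod 47; (10|47)=-1, (23|47)=-1; (−1)^{1·2·23}·(-1)^2·(-1)^1 = -1.
v=19: a=19^0·(≡15), b=19^2·(≡3) mod 19; (15|19)=-1, (3|19)=-1; (−1)^{0·2·9}·(-1)^2·(-1)^0 = +1.
v=17: a=17^0·(≡15), b=17^2·(≡8) mod 17; (15|17)=+1, (8|17)=+1; (−1)^{0·2·8}·(+1)^2·(+1)^0 = +1.
v=7: a=7^0·(≡4), b=7^-6·(≡6) mod 7; (4|7)=+1, (6|7)=-1; (−1)^{0·-6·3}·(+1)^-6·(-1)^0 = +1.
v=3: a=3^-2·(≡1), b=3^-8·(≡2) mod 3; (1|3)=+1, (2|3)=-1; (−1)^{-2·-8·1}·(+1)^-8·(-1)^-2 = +1.
v=2: v_2(a)=2, v_2(b)=8; units ≡ 1, 7 (mod 8); ε·ε+αω+βω = 0·1+2·0+8·0 ≡ 0  ⇒  (a,b)_2 = +1.
v=13: a=13^0·(≡8), b=13^2·(≡9) mod 13; (8|13)=-1, (9|13)=+1; (−1)^{0·2·6}·(-1)^2·(+1)^0 = +1.
|Ram(-47, -1)| = 2, even; anisotropic at {47, ∞}.

[47, inf]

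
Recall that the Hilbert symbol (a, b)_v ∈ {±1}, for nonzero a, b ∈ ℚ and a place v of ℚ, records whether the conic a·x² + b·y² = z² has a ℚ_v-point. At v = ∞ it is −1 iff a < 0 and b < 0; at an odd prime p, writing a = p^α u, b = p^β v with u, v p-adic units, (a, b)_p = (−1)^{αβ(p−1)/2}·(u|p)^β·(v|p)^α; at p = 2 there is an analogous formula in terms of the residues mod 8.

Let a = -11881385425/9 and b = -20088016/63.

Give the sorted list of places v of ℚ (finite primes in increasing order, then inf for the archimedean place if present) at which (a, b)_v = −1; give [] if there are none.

[7, 17, 19, 23, 37, inf]

(a, b) ≡ (-1316497, -52003) mod (ℚ^×)²; places V = {2, 3, 5, 7, 13, 17, 19, 23, 37, ∞}.
(a,b)_19: α=2, u≡15; β=1, v≡8 (mod 19); (15|19)=-1, (8|19)=-1; sign (−1)^0·-1^1·-1^2 = -1.
(a,b)_23: α=1, u≡8; β=1, v≡6 (mod 23); (8|23)=+1, (6|23)=+1; sign (−1)^1·+1^1·+1^1 = -1.
(a,b)_7: α=1, u≡5; β=-1, v≡5 (mod 7); (5|7)=-1, (5|7)=-1; sign (−1)^1·-1^-1·-1^1 = -1.
(a,b)_2: α=0, β=4; u≡7, v≡5 (mod 8); ε(u)ε(v)=1·0, αω(v)=0·1, βω(u)=4·0; sum ≡ 0  ⇒  +1.
(a,b)_5: α=2, u≡2; β=0, v≡3 (mod 5); (2|5)=-1, (3|5)=-1; sign (−1)^0·-1^0·-1^2 = +1.
(a,b)_∞: sgn(-1316497)=−, sgn(-52003)=−, so -1.
(a,b)_3: α=-2, u≡2; β=-2, v≡2 (mod 3); (2|3)=-1, (2|3)=-1; sign (−1)^0·-1^-2·-1^-2 = +1.
(a,b)_13: α=1, u≡9; β=2, v≡9 (mod 13); (9|13)=+1, (9|13)=+1; sign (−1)^0·+1^2·+1^1 = +1.
(a,b)_37: α=1, u≡8; β=0, v≡18 (mod 37); (8|37)=-1, (18|37)=-1; sign (−1)^0·-1^0·-1^1 = -1.
(a,b)_17: α=1, u≡7; β=1, v≡16 (mod 17); (7|17)=-1, (16|17)=+1; sign (−1)^0·-1^1·+1^1 = -1.
Ram(-1316497, -52003) = {7, 17, 19, 23, 37, ∞}; no ℚ_7-point on the conic.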